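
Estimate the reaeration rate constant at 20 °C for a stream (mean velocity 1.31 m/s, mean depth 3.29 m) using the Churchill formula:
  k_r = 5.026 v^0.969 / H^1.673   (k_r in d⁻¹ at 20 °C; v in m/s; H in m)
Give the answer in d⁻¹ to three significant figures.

k_r ≈ 0.890 d⁻¹

k_r = 5.026 × 1.31^0.969 / 3.29^1.673 = 5.026 × 1.299 / 7.333 = 0.8904 d⁻¹.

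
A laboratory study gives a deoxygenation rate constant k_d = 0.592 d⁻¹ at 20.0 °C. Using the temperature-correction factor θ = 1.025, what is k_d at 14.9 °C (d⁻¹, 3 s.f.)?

k_d ≈ 0.522 d⁻¹

k_d(T₂) = k_d(T₁) · θ^(T₂−T₁) = 0.592 × 1.025^(14.9−20.0)
= 0.592 × 1.025^-5.10 = 0.592 × 0.8817 = 0.5220 d⁻¹.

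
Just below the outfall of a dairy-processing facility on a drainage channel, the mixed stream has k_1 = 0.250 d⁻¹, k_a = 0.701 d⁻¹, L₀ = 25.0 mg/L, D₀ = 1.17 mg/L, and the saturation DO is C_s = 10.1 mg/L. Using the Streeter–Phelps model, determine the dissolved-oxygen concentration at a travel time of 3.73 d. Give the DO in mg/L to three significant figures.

DO ≈ 5.57 mg/L

k_1 L₀/(k_a−k_1) = 0.250×25.0/(0.701−0.250) = 6.250/0.4510 = 13.86 mg/L.
e^(−k_1 t) = e^(−0.250×3.730) = 0.3936; e^(−k_a t) = e^(−0.701×3.730) = 0.07319.
D = 13.86 × (0.3936 − 0.07319) + 1.17 × 0.07319 = 4.440 + 0.08563 = 4.525 mg/L.
DO = C_s − D = 10.1 − 4.525 = 5.575 mg/L.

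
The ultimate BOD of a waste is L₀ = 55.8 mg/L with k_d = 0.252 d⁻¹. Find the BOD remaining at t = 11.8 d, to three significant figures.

L_t = L₀ e^(−k_d t) = 55.8 × e^(−0.252×11.8) = 55.8 × 0.05112 = 2.852 mg/L.

L ≈ 2.85 mg/L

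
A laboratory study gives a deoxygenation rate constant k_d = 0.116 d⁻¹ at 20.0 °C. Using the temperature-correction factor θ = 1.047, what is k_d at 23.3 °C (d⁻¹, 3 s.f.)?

k_d ≈ 0.135 d⁻¹

k_d(T₂) = k_d(T₁) · θ^(T₂−T₁) = 0.116 × 1.047^(23.3−20.0)
= 0.116 × 1.047^3.30 = 0.116 × 1.164 = 0.1350 d⁻¹.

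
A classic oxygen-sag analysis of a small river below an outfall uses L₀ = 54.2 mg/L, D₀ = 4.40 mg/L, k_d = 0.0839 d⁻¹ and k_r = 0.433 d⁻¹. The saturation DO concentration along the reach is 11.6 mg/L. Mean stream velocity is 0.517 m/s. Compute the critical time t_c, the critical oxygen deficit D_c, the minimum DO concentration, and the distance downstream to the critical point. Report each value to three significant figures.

t_c ≈ 3.52 d; D_c ≈ 7.82 mg/L; min DO ≈ 3.78 mg/L; x_c ≈ 157 km

At the critical point dD/dt = 0, so k_d L₀ e^(−k_d t) = k_r D. Substituting D(t) from the Streeter–Phelps equation and solving for t gives
t_c = ln[(k_r/k_d)(1 − D₀(k_r−k_d)/(k_d L₀))] / (k_r−k_d).
Here k_r−k_d = 0.3491 d⁻¹ and 1 − D₀(k_r−k_d)/(k_d L₀) = 1 − 4.40×0.3491/(0.0839×54.2) = 0.6622, so
t_c = ln(5.161 × 0.6622) / 0.3491 = 1.229 / 0.3491 = 3.520 d.
L(t_c) = L₀ e^(−k_d t_c) = 54.2 × 0.7443 = 40.34 mg/L, and at the critical point k_r D_c = k_d L, so D_c = (0.0839/0.433) × 40.34 = 7.816 mg/L.
Minimum DO = C_s − D_c = 11.6 − 7.816 = 3.784 mg/L.
x_c = v t_c = 0.517 m/s × 3.520 d × 86400 s/d = 157200 m ≈ 157 km.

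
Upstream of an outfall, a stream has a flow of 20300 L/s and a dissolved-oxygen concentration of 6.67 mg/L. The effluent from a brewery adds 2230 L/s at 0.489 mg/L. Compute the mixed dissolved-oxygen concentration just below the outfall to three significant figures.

Flow-weighted mixing: C = (Q_r C_r + Q_w C_w)/(Q_r + Q_w)
= (20300×6.67 + 2230×0.489)/(20300 + 2230) = 136500/22530 = 6.058 mg/L.

6.06 mg/L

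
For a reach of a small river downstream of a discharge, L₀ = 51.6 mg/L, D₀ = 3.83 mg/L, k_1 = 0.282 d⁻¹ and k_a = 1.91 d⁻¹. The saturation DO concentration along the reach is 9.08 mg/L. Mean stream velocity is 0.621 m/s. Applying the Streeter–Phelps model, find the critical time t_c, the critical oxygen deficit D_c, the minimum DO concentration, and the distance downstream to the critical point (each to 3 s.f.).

t_c ≈ 0.831 d; D_c ≈ 6.03 mg/L; min DO ≈ 3.05 mg/L; x_c ≈ 44.6 km

With k_a/k_1 = 6.773 and 1 − D₀(k_a−k_1)/(k_1 L₀) = 0.5715,
t_c = ln(6.773 × 0.5715) / (1.91 − 0.282) = ln(3.871) / 1.628 = 1.353/1.628 = 0.8314 d.
D_c = (k_1/k_a) L₀ e^(−k_1 t_c) = (0.282/1.91) × 51.6 × e^(−0.282×0.8314) = 0.1476 × 51.6 × 0.7910 = 6.026 mg/L.
Minimum DO = C_s − D_c = 9.08 − 6.026 = 3.054 mg/L.
x_c = v t_c = 0.621 m/s × 0.8314 d × 86400 s/d = 44610 m ≈ 44.6 km.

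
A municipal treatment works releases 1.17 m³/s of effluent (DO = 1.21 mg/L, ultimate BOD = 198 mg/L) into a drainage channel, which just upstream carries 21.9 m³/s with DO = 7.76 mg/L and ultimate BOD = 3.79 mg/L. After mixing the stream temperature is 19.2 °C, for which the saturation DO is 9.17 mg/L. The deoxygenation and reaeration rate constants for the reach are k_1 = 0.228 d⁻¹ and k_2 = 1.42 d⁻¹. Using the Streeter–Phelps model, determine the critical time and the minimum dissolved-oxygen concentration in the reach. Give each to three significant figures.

t_c ≈ 0.610 d; minimum DO ≈ 7.26 mg/L

Mixed DO = (21.9×7.76 + 1.17×1.21)/(21.9+1.17) = 171.4/23.07 = 7.428 mg/L.
Mixed L₀ = (21.9×3.79 + 1.17×198)/(23.07) = 314.7/23.07 = 13.64 mg/L.
Initial deficit D₀ = C_s − DO₀ = 9.17 − 7.428 = 1.742 mg/L.
t_c = (1/1.192) ln[(1.42/0.228)(1 − 1.742×1.192/(0.228×13.64))] = 0.8389 × ln(2.069) = 0.6100 d.
D_c = (0.228/1.42) × 13.64 × e^(−0.228×0.6100) = 0.1606 × 13.64 × 0.8702 = 1.906 mg/L.
Minimum DO = 9.17 − 1.906 = 7.264 mg/L.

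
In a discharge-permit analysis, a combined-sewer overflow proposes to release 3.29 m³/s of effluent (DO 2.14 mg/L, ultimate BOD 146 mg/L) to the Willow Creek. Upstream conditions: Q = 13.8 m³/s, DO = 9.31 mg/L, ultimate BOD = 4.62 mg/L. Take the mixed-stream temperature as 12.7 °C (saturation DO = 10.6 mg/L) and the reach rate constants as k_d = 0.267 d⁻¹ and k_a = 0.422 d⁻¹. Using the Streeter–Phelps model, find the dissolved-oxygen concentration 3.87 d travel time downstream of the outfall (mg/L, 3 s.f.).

DO ≈ 1.28 mg/L

Mixed DO = (13.8×9.31 + 3.29×2.14)/(13.8+3.29) = 135.5/17.09 = 7.930 mg/L.
Mixed L₀ = (13.8×4.62 + 3.29×146)/(17.09) = 544.1/17.09 = 31.84 mg/L.
Initial deficit D₀ = C_s − DO₀ = 10.6 − 7.930 = 2.670 mg/L.
D(3.87) = [0.267×31.84/(0.422−0.267)](e^(−0.267×3.87) − e^(−0.422×3.87)) + 2.670 e^(−0.422×3.87)
= 54.84 × (0.3558 − 0.1953) + 2.670 × 0.1953 = 9.325 mg/L.
DO = 10.6 − 9.325 = 1.275 mg/L.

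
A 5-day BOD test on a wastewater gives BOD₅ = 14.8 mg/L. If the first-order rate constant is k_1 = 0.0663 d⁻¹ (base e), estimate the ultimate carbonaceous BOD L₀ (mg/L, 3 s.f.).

BOD₅ = L₀(1 − e^(−5k_1)) ⇒ L₀ = BOD₅ / (1 − e^(−5×0.0663))
= 14.8 / (1 − 0.7178) = 14.8 / 0.2822 = 52.45 mg/L.

L₀ ≈ 52.5 mg/L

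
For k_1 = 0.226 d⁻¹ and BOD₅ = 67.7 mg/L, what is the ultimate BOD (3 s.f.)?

L₀ ≈ 100 mg/L

BOD₅ = L₀(1 − e^(−5k_1)) ⇒ L₀ = BOD₅ / (1 − e^(−5×0.226))
= 67.7 / (1 − 0.3230) = 67.7 / 0.6770 = 100.0 mg/L.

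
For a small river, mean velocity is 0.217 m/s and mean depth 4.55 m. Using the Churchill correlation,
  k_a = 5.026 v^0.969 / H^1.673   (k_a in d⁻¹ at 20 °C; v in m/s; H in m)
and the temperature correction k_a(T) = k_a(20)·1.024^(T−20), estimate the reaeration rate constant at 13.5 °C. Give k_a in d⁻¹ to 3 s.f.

k_a(20) = 5.026 × 0.217^0.969 / 4.55^1.673 = 5.026 × 0.2275 / 12.61 = 0.09066 d⁻¹.
k_a(13.5) = 0.09066 × 1.024^(13.5−20) = 0.09066 × 0.8571 = 0.07771 d⁻¹.

k_a ≈ 0.0777 d⁻¹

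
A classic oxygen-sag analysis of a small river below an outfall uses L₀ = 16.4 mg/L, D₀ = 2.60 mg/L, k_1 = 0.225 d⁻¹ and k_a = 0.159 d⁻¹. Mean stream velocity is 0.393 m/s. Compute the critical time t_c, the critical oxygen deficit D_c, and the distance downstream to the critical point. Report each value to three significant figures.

At the critical point dD/dt = 0, so k_1 L₀ e^(−k_1 t) = k_a D. Substituting D(t) from the Streeter–Phelps equation and solving for t gives
t_c = ln[(k_a/k_1)(1 − D₀(k_a−k_1)/(k_1 L₀))] / (k_a−k_1).
Here k_a−k_1 = -0.06600 d⁻¹ and 1 − D₀(k_a−k_1)/(k_1 L₀) = 1 − 2.60×-0.06600/(0.225×16.4) = 1.047, so
t_c = ln(0.7067 × 1.047) / -0.06600 = -0.3017 / -0.06600 = 4.572 d.
L(t_c) = L₀ e^(−k_1 t_c) = 16.4 × 0.3575 = 5.863 mg/L, and at the critical point k_a D_c = k_1 L, so D_c = (0.225/0.159) × 5.863 = 8.296 mg/L.
x_c = v t_c = 0.393 m/s × 4.572 d × 86400 s/d = 155200 m ≈ 155 km.

t_c ≈ 4.57 d; D_c ≈ 8.30 mg/L; x_c ≈ 155 km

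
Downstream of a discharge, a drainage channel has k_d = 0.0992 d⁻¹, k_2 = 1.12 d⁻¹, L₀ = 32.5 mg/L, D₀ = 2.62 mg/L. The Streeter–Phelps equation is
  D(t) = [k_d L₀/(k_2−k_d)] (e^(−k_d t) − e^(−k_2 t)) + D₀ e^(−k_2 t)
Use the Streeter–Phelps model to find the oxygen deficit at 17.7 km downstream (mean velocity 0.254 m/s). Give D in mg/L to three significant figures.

D ≈ 2.70 mg/L

Travel time t = x/v = 17.7 km / (0.254 m/s) = 17700 m / 0.254 m/s = 69690 s = 0.8065 d.
k_d L₀/(k_2−k_d) = 0.0992×32.5/(1.12−0.0992) = 3.224/1.021 = 3.158 mg/L.
e^(−k_d t) = e^(−0.0992×0.8065) = 0.9231; e^(−k_2 t) = e^(−1.12×0.8065) = 0.4052.
D = 3.158 × (0.9231 − 0.4052) + 2.62 × 0.4052 = 1.636 + 1.062 = 2.697 mg/L.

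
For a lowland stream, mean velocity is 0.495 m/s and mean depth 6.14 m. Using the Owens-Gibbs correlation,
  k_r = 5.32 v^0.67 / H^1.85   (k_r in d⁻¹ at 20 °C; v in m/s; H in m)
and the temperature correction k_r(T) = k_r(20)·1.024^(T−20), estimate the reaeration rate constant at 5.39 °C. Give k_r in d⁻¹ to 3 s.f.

k_r(20) = 5.32 × 0.495^0.67 / 6.14^1.85 = 5.32 × 0.6243 / 28.72 = 0.1157 d⁻¹.
k_r(5.39) = 0.1157 × 1.024^(5.39−20) = 0.1157 × 0.7072 = 0.08179 d⁻¹.

k_r ≈ 0.0818 d⁻¹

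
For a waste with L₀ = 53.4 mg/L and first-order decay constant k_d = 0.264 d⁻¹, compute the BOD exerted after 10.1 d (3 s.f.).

y ≈ 49.7 mg/L

y_t = L₀(1 − e^(−k_d t)) = 53.4 × (1 − e^(−0.264×10.1))
= 53.4 × (1 − 0.06950) = 53.4 × 0.9305 = 49.69 mg/L.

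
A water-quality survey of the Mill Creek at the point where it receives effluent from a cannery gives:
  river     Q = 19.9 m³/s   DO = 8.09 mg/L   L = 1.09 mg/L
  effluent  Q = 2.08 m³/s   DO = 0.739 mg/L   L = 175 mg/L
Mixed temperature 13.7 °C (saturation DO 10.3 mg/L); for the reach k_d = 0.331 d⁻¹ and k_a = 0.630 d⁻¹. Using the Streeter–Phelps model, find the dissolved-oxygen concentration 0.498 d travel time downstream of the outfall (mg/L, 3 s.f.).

DO ≈ 5.90 mg/L

Mixed DO = (19.9×8.09 + 2.08×0.739)/(19.9+2.08) = 162.5/21.98 = 7.394 mg/L.
Mixed L₀ = (19.9×1.09 + 2.08×175)/(21.98) = 385.7/21.98 = 17.55 mg/L.
Initial deficit D₀ = C_s − DO₀ = 10.3 − 7.394 = 2.906 mg/L.
D(0.498) = [0.331×17.55/(0.630−0.331)](e^(−0.331×0.498) − e^(−0.630×0.498)) + 2.906 e^(−0.630×0.498)
= 19.43 × (0.8480 − 0.7307) + 2.906 × 0.7307 = 4.402 mg/L.
DO = 10.3 − 4.402 = 5.898 mg/L.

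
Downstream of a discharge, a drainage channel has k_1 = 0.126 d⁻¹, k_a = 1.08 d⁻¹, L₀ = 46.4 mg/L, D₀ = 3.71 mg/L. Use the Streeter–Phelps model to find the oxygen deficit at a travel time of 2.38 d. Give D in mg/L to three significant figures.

D ≈ 4.36 mg/L

k_1 L₀/(k_a−k_1) = 0.126×46.4/(1.08−0.126) = 5.846/0.9540 = 6.128 mg/L.
e^(−k_1 t) = e^(−0.126×2.380) = 0.7409; e^(−k_a t) = e^(−1.08×2.380) = 0.07650.
D = 6.128 × (0.7409 − 0.07650) + 3.71 × 0.07650 = 4.072 + 0.2838 = 4.355 mg/L.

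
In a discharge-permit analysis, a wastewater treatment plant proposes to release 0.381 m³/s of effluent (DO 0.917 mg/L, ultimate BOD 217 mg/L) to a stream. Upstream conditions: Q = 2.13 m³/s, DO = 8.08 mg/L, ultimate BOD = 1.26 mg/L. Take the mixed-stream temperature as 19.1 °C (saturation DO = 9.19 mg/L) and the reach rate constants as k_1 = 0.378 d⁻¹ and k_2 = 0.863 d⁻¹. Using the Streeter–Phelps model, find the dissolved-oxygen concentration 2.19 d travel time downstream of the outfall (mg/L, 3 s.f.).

DO ≈ 1.28 mg/L

Mixed DO = (2.13×8.08 + 0.381×0.917)/(2.13+0.381) = 17.56/2.511 = 6.993 mg/L.
Mixed L₀ = (2.13×1.26 + 0.381×217)/(2.511) = 85.36/2.511 = 33.99 mg/L.
Initial deficit D₀ = C_s − DO₀ = 9.19 − 6.993 = 2.197 mg/L.
D(2.19) = [0.378×33.99/(0.863−0.378)](e^(−0.378×2.19) − e^(−0.863×2.19)) + 2.197 e^(−0.863×2.19)
= 26.49 × (0.4370 − 0.1511) + 2.197 × 0.1511 = 7.907 mg/L.
DO = 9.19 − 7.907 = 1.283 mg/L.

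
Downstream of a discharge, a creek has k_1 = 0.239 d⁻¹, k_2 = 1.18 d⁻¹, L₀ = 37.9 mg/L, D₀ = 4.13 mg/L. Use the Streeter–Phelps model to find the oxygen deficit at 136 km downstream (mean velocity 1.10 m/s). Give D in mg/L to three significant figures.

Travel time t = x/v = 136 km / (1.10 m/s) = 136000 m / 1.10 m/s = 123600 s = 1.431 d.
k_1 L₀/(k_2−k_1) = 0.239×37.9/(1.18−0.239) = 9.058/0.9410 = 9.626 mg/L.
e^(−k_1 t) = e^(−0.239×1.431) = 0.7103; e^(−k_2 t) = e^(−1.18×1.431) = 0.1848.
D = 9.626 × (0.7103 − 0.1848) + 4.13 × 0.1848 = 5.059 + 0.7632 = 5.822 mg/L.

D ≈ 5.82 mg/L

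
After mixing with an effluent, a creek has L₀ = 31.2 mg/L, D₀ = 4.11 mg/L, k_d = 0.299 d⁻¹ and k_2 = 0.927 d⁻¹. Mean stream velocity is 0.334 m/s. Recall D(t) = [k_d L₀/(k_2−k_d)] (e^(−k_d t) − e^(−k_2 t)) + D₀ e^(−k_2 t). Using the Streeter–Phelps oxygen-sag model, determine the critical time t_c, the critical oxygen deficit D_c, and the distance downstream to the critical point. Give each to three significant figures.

At the critical point dD/dt = 0, so k_d L₀ e^(−k_d t) = k_2 D. Substituting D(t) from the Streeter–Phelps equation and solving for t gives
t_c = ln[(k_2/k_d)(1 − D₀(k_2−k_d)/(k_d L₀))] / (k_2−k_d).
Here k_2−k_d = 0.6280 d⁻¹ and 1 − D₀(k_2−k_d)/(k_d L₀) = 1 − 4.11×0.6280/(0.299×31.2) = 0.7233, so
t_c = ln(3.100 × 0.7233) / 0.6280 = 0.8076 / 0.6280 = 1.286 d.
D_c = (k_d/k_2) L₀ e^(−k_d t_c) = (0.299/0.927) × 31.2 × e^(−0.299×1.286) = 0.3225 × 31.2 × 0.6808 = 6.851 mg/L.
x_c = v t_c = 0.334 m/s × 1.286 d × 86400 s/d = 37110 m ≈ 37.1 km.

t_c ≈ 1.29 d; D_c ≈ 6.85 mg/L; x_c ≈ 37.1 km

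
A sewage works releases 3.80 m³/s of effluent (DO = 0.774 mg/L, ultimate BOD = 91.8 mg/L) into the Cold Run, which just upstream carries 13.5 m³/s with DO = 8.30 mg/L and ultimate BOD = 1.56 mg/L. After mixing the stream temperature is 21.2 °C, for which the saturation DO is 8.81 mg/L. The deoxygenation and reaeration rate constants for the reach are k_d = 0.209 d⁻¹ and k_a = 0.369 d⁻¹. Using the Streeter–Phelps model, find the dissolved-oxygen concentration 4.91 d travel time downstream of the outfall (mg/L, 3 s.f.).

DO ≈ 3.01 mg/L

Mixed DO = (13.5×8.30 + 3.80×0.774)/(13.5+3.80) = 115.0/17.30 = 6.647 mg/L.
Mixed L₀ = (13.5×1.56 + 3.80×91.8)/(17.30) = 369.9/17.30 = 21.38 mg/L.
Initial deficit D₀ = C_s − DO₀ = 8.81 − 6.647 = 2.163 mg/L.
D(4.91) = [0.209×21.38/(0.369−0.209)](e^(−0.209×4.91) − e^(−0.369×4.91)) + 2.163 e^(−0.369×4.91)
= 27.93 × (0.3584 − 0.1634) + 2.163 × 0.1634 = 5.800 mg/L.
DO = 8.81 − 5.800 = 3.010 mg/L.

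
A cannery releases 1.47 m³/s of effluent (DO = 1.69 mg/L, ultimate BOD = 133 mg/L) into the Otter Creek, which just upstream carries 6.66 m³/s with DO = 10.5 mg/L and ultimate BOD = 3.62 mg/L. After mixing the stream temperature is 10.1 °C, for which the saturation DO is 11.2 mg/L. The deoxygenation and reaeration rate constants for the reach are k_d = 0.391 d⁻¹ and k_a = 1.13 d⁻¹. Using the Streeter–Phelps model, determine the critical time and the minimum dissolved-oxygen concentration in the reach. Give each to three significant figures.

Mixed DO = (6.66×10.5 + 1.47×1.69)/(6.66+1.47) = 72.41/8.130 = 8.907 mg/L.
Mixed L₀ = (6.66×3.62 + 1.47×133)/(8.130) = 219.6/8.130 = 27.01 mg/L.
Initial deficit D₀ = C_s − DO₀ = 11.2 − 8.907 = 2.293 mg/L.
t_c = (1/0.7390) ln[(1.13/0.391)(1 − 2.293×0.7390/(0.391×27.01))] = 1.353 × ln(2.426) = 1.199 d.
D_c = (0.391/1.13) × 27.01 × e^(−0.391×1.199) = 0.3460 × 27.01 × 0.6256 = 5.848 mg/L.
Minimum DO = 11.2 − 5.848 = 5.352 mg/L.

t_c ≈ 1.20 d; minimum DO ≈ 5.35 mg/L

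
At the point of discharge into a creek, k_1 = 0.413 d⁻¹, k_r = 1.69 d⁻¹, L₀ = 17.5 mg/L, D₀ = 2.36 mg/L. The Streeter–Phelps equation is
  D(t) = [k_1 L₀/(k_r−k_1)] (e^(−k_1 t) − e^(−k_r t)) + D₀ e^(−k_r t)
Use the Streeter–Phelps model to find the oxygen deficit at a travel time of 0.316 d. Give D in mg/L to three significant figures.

k_1 L₀/(k_r−k_1) = 0.413×17.5/(1.69−0.413) = 7.228/1.277 = 5.660 mg/L.
e^(−k_1 t) = e^(−0.413×0.3160) = 0.8776; e^(−k_r t) = e^(−1.69×0.3160) = 0.5862.
D = 5.660 × (0.8776 − 0.5862) + 2.36 × 0.5862 = 1.649 + 1.384 = 3.033 mg/L.

D ≈ 3.03 mg/L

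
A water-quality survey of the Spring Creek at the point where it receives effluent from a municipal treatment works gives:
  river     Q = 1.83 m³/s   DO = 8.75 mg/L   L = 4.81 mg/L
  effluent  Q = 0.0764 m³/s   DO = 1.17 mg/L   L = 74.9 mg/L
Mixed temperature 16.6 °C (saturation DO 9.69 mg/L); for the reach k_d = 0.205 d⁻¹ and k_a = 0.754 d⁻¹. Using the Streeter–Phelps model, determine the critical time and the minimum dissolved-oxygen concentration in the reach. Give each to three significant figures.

Mixed DO = (1.83×8.75 + 0.0764×1.17)/(1.83+0.0764) = 16.10/1.906 = 8.446 mg/L.
Mixed L₀ = (1.83×4.81 + 0.0764×74.9)/(1.906) = 14.52/1.906 = 7.619 mg/L.
Initial deficit D₀ = C_s − DO₀ = 9.69 − 8.446 = 1.244 mg/L.
t_c = (1/0.5490) ln[(0.754/0.205)(1 − 1.244×0.5490/(0.205×7.619))] = 1.821 × ln(2.070) = 1.325 d.
D_c = (0.205/0.754) × 7.619 × e^(−0.205×1.325) = 0.2719 × 7.619 × 0.7621 = 1.579 mg/L.
Minimum DO = 9.69 − 1.579 = 8.111 mg/L.

t_c ≈ 1.33 d; minimum DO ≈ 8.11 mg/L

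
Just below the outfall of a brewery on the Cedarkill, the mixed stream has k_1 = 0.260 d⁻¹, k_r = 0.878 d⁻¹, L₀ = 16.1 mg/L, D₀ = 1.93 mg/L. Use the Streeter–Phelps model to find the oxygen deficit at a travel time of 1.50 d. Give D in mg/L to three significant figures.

k_1 L₀/(k_r−k_1) = 0.260×16.1/(0.878−0.260) = 4.186/0.6180 = 6.773 mg/L.
e^(−k_1 t) = e^(−0.260×1.500) = 0.6771; e^(−k_r t) = e^(−0.878×1.500) = 0.2679.
D = 6.773 × (0.6771 − 0.2679) + 1.93 × 0.2679 = 2.771 + 0.5171 = 3.288 mg/L.

D ≈ 3.29 mg/L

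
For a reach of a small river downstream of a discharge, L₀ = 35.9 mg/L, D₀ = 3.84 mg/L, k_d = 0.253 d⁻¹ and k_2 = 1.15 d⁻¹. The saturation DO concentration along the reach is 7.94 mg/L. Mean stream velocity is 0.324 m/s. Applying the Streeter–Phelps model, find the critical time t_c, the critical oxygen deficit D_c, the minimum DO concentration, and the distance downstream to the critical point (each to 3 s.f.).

t_c ≈ 1.16 d; D_c ≈ 5.89 mg/L; min DO ≈ 2.05 mg/L; x_c ≈ 32.4 km

With k_2/k_d = 4.545 and 1 − D₀(k_2−k_d)/(k_d L₀) = 0.6208,
t_c = ln(4.545 × 0.6208) / (1.15 − 0.253) = ln(2.822) / 0.8970 = 1.037/0.8970 = 1.156 d.
L(t_c) = L₀ e^(−k_d t_c) = 35.9 × 0.7463 = 26.79 mg/L, and at the critical point k_2 D_c = k_d L, so D_c = (0.253/1.15) × 26.79 = 5.895 mg/L.
Minimum DO = C_s − D_c = 7.94 − 5.895 = 2.045 mg/L.
x_c = v t_c = 0.324 m/s × 1.156 d × 86400 s/d = 32370 m ≈ 32.4 km.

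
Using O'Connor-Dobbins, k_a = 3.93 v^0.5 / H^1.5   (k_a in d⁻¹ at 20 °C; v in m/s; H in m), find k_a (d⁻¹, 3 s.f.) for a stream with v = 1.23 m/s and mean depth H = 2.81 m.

k_a ≈ 0.925 d⁻¹

k_a = 3.93 × 1.23^0.5 / 2.81^1.5 = 3.93 × 1.109 / 4.710 = 0.9253 d⁻¹.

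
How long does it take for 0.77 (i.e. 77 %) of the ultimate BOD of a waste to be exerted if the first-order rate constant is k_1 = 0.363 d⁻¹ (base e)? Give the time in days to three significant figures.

t ≈ 4.05 d

y/L₀ = 1 − e^(−k_1 t) = 0.77 ⇒ e^(−k_1 t) = 0.230
t = −ln(0.230) / 0.363 = 1.470 / 0.363 = 4.049 d.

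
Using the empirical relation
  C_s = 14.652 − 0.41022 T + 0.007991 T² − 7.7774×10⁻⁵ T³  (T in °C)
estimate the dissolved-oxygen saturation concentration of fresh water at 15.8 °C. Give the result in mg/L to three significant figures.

C_s = 14.652 − 0.41022×15.8 + 0.007991×15.8² − 7.7774×10⁻⁵×15.8³ = 9.859 mg/L.

C_s ≈ 9.86 mg/L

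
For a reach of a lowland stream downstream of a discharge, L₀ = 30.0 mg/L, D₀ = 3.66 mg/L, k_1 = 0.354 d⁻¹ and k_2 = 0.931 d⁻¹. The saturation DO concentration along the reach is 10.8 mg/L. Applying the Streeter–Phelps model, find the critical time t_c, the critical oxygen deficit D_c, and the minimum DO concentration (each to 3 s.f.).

At the critical point dD/dt = 0, so k_1 L₀ e^(−k_1 t) = k_2 D. Substituting D(t) from the Streeter–Phelps equation and solving for t gives
t_c = ln[(k_2/k_1)(1 − D₀(k_2−k_1)/(k_1 L₀))] / (k_2−k_1).
Here k_2−k_1 = 0.5770 d⁻¹ and 1 − D₀(k_2−k_1)/(k_1 L₀) = 1 − 3.66×0.5770/(0.354×30.0) = 0.8011, so
t_c = ln(2.630 × 0.8011) / 0.5770 = 0.7453 / 0.5770 = 1.292 d.
L(t_c) = L₀ e^(−k_1 t_c) = 30.0 × 0.6330 = 18.99 mg/L, and at the critical point k_2 D_c = k_1 L, so D_c = (0.354/0.931) × 18.99 = 7.221 mg/L.
Minimum DO = C_s − D_c = 10.8 − 7.221 = 3.579 mg/L.

t_c ≈ 1.29 d; D_c ≈ 7.22 mg/L; min DO ≈ 3.58 mg/L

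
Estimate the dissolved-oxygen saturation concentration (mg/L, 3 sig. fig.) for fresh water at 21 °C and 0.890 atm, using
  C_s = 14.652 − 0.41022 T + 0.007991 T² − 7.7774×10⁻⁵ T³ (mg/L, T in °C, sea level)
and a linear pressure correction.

At sea level: C_s = 14.652 − 0.41022×21 + 0.007991×21² − 7.7774×10⁻⁵×21³ = 8.841 mg/L.
Pressure correction: C_s' = 8.841 × 0.890 = 7.869 mg/L.

C_s ≈ 7.87 mg/L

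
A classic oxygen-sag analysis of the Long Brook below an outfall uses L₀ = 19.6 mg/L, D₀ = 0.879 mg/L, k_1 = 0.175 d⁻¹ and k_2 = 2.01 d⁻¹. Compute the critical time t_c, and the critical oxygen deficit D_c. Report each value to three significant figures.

With k_2/k_1 = 11.49 and 1 − D₀(k_2−k_1)/(k_1 L₀) = 0.5297,
t_c = ln(11.49 × 0.5297) / (2.01 − 0.175) = ln(6.085) / 1.835 = 1.806/1.835 = 0.9841 d.
L(t_c) = L₀ e^(−k_1 t_c) = 19.6 × 0.8418 = 16.50 mg/L, and at the critical point k_2 D_c = k_1 L, so D_c = (0.175/2.01) × 16.50 = 1.437 mg/L.

t_c ≈ 0.984 d; D_c ≈ 1.44 mg/L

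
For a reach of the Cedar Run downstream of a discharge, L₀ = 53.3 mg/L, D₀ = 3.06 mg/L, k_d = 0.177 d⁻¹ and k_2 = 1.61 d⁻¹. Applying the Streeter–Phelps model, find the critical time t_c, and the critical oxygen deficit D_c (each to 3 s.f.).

t_c ≈ 1.10 d; D_c ≈ 4.82 mg/L

At the critical point dD/dt = 0, so k_d L₀ e^(−k_d t) = k_2 D. Substituting D(t) from the Streeter–Phelps equation and solving for t gives
t_c = ln[(k_2/k_d)(1 − D₀(k_2−k_d)/(k_d L₀))] / (k_2−k_d).
Here k_2−k_d = 1.433 d⁻¹ and 1 − D₀(k_2−k_d)/(k_d L₀) = 1 − 3.06×1.433/(0.177×53.3) = 0.5352, so
t_c = ln(9.096 × 0.5352) / 1.433 = 1.583 / 1.433 = 1.104 d.
L(t_c) = L₀ e^(−k_d t_c) = 53.3 × 0.8224 = 43.84 mg/L, and at the critical point k_2 D_c = k_d L, so D_c = (0.177/1.61) × 43.84 = 4.819 mg/L.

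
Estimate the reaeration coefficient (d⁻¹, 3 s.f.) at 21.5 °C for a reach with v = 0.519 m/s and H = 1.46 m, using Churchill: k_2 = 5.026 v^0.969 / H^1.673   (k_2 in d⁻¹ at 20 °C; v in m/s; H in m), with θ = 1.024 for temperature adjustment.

k_2(20) = 5.026 × 0.519^0.969 / 1.46^1.673 = 5.026 × 0.5297 / 1.883 = 1.413 d⁻¹.
k_2(21.5) = 1.413 × 1.024^(21.5−20) = 1.413 × 1.036 = 1.465 d⁻¹.

k_2 ≈ 1.46 d⁻¹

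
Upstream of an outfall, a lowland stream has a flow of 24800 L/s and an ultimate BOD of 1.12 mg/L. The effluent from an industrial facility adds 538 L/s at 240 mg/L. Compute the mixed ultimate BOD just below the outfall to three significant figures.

6.19 mg/L

Flow-weighted mixing: C = (Q_r C_r + Q_w C_w)/(Q_r + Q_w)
= (24800×1.12 + 538×240)/(24800 + 538) = 156900/25340 = 6.192 mg/L.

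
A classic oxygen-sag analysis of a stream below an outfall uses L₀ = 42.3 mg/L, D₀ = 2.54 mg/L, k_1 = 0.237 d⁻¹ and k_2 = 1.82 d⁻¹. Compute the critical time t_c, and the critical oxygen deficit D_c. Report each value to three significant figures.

t_c = [1/(k_2−k_1)] ln[(k_2/k_1)(1 − D₀(k_2−k_1)/(k_1 L₀))]
= [1/(1.82−0.237)] ln[(1.82/0.237)(1 − 2.54×1.583/(0.237×42.3))]
= (1/1.583) ln[7.679 × 0.5989] = 0.6317 × ln(4.599) = 0.6317 × 1.526 = 0.9639 d.
L(t_c) = L₀ e^(−k_1 t_c) = 42.3 × 0.7958 = 33.66 mg/L, and at the critical point k_2 D_c = k_1 L, so D_c = (0.237/1.82) × 33.66 = 4.383 mg/L.

t_c ≈ 0.964 d; D_c ≈ 4.38 mg/L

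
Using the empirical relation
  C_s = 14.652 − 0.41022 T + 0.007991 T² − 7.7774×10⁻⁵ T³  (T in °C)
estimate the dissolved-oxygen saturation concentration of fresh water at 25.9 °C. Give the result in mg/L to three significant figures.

C_s ≈ 8.04 mg/L

C_s = 14.652 − 0.41022×25.9 + 0.007991×25.9² − 7.7774×10⁻⁵×25.9³ = 8.037 mg/L.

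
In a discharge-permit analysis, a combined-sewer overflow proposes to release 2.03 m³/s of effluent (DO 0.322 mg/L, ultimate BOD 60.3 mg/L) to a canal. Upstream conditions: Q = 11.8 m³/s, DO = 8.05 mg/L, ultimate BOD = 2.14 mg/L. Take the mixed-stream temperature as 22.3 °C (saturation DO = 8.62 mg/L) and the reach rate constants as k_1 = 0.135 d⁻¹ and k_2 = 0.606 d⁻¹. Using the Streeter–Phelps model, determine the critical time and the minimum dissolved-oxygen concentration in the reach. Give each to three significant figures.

t_c ≈ 1.46 d; minimum DO ≈ 6.67 mg/L

Mixed DO = (11.8×8.05 + 2.03×0.322)/(11.8+2.03) = 95.64/13.83 = 6.916 mg/L.
Mixed L₀ = (11.8×2.14 + 2.03×60.3)/(13.83) = 147.7/13.83 = 10.68 mg/L.
Initial deficit D₀ = C_s − DO₀ = 8.62 − 6.916 = 1.704 mg/L.
t_c = (1/0.4710) ln[(0.606/0.135)(1 − 1.704×0.4710/(0.135×10.68))] = 2.123 × ln(1.989) = 1.460 d.
D_c = (0.135/0.606) × 10.68 × e^(−0.135×1.460) = 0.2228 × 10.68 × 0.8211 = 1.953 mg/L.
Minimum DO = 8.62 − 1.953 = 6.667 mg/L.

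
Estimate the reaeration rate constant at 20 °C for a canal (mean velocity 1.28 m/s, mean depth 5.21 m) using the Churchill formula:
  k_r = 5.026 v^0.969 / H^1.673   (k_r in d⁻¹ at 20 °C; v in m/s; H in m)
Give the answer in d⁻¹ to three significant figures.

k_r ≈ 0.403 d⁻¹

k_r = 5.026 × 1.28^0.969 / 5.21^1.673 = 5.026 × 1.270 / 15.82 = 0.4035 d⁻¹.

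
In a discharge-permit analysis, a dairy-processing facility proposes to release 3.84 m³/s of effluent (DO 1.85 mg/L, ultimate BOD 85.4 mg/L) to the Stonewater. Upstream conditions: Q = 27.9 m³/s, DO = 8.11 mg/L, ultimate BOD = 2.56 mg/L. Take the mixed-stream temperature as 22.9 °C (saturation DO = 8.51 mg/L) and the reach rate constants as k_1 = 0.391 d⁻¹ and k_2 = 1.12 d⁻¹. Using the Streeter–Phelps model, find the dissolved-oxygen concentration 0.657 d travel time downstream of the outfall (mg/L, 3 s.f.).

Mixed DO = (27.9×8.11 + 3.84×1.85)/(27.9+3.84) = 233.4/31.74 = 7.353 mg/L.
Mixed L₀ = (27.9×2.56 + 3.84×85.4)/(31.74) = 399.4/31.74 = 12.58 mg/L.
Initial deficit D₀ = C_s − DO₀ = 8.51 − 7.353 = 1.157 mg/L.
D(0.657) = [0.391×12.58/(1.12−0.391)](e^(−0.391×0.657) − e^(−1.12×0.657)) + 1.157 e^(−1.12×0.657)
= 6.748 × (0.7735 − 0.4791) + 1.157 × 0.4791 = 2.541 mg/L.
DO = 8.51 − 2.541 = 5.969 mg/L.

DO ≈ 5.97 mg/L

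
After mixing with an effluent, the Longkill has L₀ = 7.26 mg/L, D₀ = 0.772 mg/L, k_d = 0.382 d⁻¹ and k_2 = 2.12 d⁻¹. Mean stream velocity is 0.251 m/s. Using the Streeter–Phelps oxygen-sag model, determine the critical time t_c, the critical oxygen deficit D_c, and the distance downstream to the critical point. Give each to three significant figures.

With k_2/k_d = 5.550 and 1 − D₀(k_2−k_d)/(k_d L₀) = 0.5162,
t_c = ln(5.550 × 0.5162) / (2.12 − 0.382) = ln(2.865) / 1.738 = 1.052/1.738 = 0.6056 d.
D_c = (k_d/k_2) L₀ e^(−k_d t_c) = (0.382/2.12) × 7.26 × e^(−0.382×0.6056) = 0.1802 × 7.26 × 0.7935 = 1.038 mg/L.
x_c = v t_c = 0.251 m/s × 0.6056 d × 86400 s/d = 13130 m ≈ 13.1 km.

t_c ≈ 0.606 d; D_c ≈ 1.04 mg/L; x_c ≈ 13.1 km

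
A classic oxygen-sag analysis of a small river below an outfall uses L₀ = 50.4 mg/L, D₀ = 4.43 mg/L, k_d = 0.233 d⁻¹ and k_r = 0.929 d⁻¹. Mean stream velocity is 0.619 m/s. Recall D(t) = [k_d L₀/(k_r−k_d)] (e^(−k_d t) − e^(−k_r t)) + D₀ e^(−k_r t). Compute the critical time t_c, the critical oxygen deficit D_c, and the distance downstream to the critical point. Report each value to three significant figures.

t_c ≈ 1.55 d; D_c ≈ 8.81 mg/L; x_c ≈ 82.9 km

t_c = [1/(k_r−k_d)] ln[(k_r/k_d)(1 − D₀(k_r−k_d)/(k_d L₀))]
= [1/(0.929−0.233)] ln[(0.929/0.233)(1 − 4.43×0.6960/(0.233×50.4))]
= (1/0.6960) ln[3.987 × 0.7374] = 1.437 × ln(2.940) = 1.437 × 1.079 = 1.550 d.
D_c = (k_d/k_r) L₀ e^(−k_d t_c) = (0.233/0.929) × 50.4 × e^(−0.233×1.550) = 0.2508 × 50.4 × 0.6969 = 8.810 mg/L.
x_c = v t_c = 0.619 m/s × 1.550 d × 86400 s/d = 82870 m ≈ 82.9 km.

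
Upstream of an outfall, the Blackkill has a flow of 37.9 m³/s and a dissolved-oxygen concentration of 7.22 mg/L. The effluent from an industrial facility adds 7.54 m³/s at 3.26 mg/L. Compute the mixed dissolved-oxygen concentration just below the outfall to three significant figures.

6.56 mg/L

Flow-weighted mixing: C = (Q_r C_r + Q_w C_w)/(Q_r + Q_w)
= (37.9×7.22 + 7.54×3.26)/(37.9 + 7.54) = 298.2/45.44 = 6.563 mg/L.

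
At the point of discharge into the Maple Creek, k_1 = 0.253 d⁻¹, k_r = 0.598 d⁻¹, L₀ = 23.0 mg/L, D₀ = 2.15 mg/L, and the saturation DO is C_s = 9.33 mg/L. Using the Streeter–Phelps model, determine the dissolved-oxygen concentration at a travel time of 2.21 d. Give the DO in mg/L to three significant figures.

k_1 L₀/(k_r−k_1) = 0.253×23.0/(0.598−0.253) = 5.819/0.3450 = 16.87 mg/L.
e^(−k_1 t) = e^(−0.253×2.210) = 0.5717; e^(−k_r t) = e^(−0.598×2.210) = 0.2667.
D = 16.87 × (0.5717 − 0.2667) + 2.15 × 0.2667 = 5.144 + 0.5734 = 5.718 mg/L.
DO = C_s − D = 9.33 − 5.718 = 3.612 mg/L.

DO ≈ 3.61 mg/L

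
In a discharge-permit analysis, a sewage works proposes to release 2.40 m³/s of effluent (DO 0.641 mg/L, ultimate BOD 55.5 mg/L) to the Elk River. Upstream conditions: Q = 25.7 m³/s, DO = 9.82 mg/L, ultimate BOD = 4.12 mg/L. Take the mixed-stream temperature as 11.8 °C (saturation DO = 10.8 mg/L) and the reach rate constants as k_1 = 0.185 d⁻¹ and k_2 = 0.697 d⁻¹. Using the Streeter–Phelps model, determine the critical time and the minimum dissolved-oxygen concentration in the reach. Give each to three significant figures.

Mixed DO = (25.7×9.82 + 2.40×0.641)/(25.7+2.40) = 253.9/28.10 = 9.036 mg/L.
Mixed L₀ = (25.7×4.12 + 2.40×55.5)/(28.10) = 239.1/28.10 = 8.508 mg/L.
Initial deficit D₀ = C_s − DO₀ = 10.8 − 9.036 = 1.764 mg/L.
t_c = (1/0.5120) ln[(0.697/0.185)(1 − 1.764×0.5120/(0.185×8.508))] = 1.953 × ln(1.606) = 0.9251 d.
D_c = (0.185/0.697) × 8.508 × e^(−0.185×0.9251) = 0.2654 × 8.508 × 0.8427 = 1.903 mg/L.
Minimum DO = 10.8 − 1.903 = 8.897 mg/L.

t_c ≈ 0.925 d; minimum DO ≈ 8.90 mg/L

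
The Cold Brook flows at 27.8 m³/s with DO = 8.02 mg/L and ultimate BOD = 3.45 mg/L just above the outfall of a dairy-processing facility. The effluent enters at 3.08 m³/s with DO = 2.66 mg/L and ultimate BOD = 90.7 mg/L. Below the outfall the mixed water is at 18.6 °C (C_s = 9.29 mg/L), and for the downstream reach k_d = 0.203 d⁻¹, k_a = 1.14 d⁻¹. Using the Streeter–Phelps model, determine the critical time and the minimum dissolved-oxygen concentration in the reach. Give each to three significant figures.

Mixed DO = (27.8×8.02 + 3.08×2.66)/(27.8+3.08) = 231.1/30.88 = 7.485 mg/L.
Mixed L₀ = (27.8×3.45 + 3.08×90.7)/(30.88) = 375.3/30.88 = 12.15 mg/L.
Initial deficit D₀ = C_s − DO₀ = 9.29 − 7.485 = 1.805 mg/L.
t_c = (1/0.9370) ln[(1.14/0.203)(1 − 1.805×0.9370/(0.203×12.15))] = 1.067 × ln(1.767) = 0.6073 d.
D_c = (0.203/1.14) × 12.15 × e^(−0.203×0.6073) = 0.1781 × 12.15 × 0.8840 = 1.913 mg/L.
Minimum DO = 9.29 − 1.913 = 7.377 mg/L.

t_c ≈ 0.607 d; minimum DO ≈ 7.38 mg/L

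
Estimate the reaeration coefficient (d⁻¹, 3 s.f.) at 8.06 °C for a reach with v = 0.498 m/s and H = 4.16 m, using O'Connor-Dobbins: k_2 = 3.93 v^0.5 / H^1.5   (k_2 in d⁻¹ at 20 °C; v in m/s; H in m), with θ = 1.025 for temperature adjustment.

k_2 ≈ 0.243 d⁻¹

k_2(20) = 3.93 × 0.498^0.5 / 4.16^1.5 = 3.93 × 0.7057 / 8.485 = 0.3269 d⁻¹.
k_2(8.06) = 0.3269 × 1.025^(8.06−20) = 0.3269 × 0.7447 = 0.2434 d⁻¹.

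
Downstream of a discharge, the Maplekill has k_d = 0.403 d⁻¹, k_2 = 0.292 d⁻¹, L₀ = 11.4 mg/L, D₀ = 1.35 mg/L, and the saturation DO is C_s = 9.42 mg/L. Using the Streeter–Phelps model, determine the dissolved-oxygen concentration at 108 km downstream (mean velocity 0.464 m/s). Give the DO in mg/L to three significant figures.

DO ≈ 3.93 mg/L

Travel time t = x/v = 108 km / (0.464 m/s) = 108000 m / 0.464 m/s = 232800 s = 2.694 d.
k_d L₀/(k_2−k_d) = 0.403×11.4/(0.292−0.403) = 4.594/-0.1110 = -41.39 mg/L.
e^(−k_d t) = e^(−0.403×2.694) = 0.3377; e^(−k_2 t) = e^(−0.292×2.694) = 0.4554.
D = -41.39 × (0.3377 − 0.4554) + 1.35 × 0.4554 = 4.871 + 0.6148 = 5.486 mg/L.
DO = C_s − D = 9.42 − 5.486 = 3.934 mg/L.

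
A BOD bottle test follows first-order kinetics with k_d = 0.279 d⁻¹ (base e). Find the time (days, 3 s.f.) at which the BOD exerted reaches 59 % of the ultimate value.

t ≈ 3.20 d

y/L₀ = 1 − e^(−k_d t) = 0.59 ⇒ e^(−k_d t) = 0.410
t = −ln(0.410) / 0.279 = 0.8916 / 0.279 = 3.196 d.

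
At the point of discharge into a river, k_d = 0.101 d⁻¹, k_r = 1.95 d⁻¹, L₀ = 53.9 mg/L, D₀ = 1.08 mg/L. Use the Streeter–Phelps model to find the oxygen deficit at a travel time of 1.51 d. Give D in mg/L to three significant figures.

D ≈ 2.43 mg/L

k_d L₀/(k_r−k_d) = 0.101×53.9/(1.95−0.101) = 5.444/1.849 = 2.944 mg/L.
e^(−k_d t) = e^(−0.101×1.510) = 0.8586; e^(−k_r t) = e^(−1.95×1.510) = 0.05263.
D = 2.944 × (0.8586 − 0.05263) + 1.08 × 0.05263 = 2.373 + 0.05684 = 2.430 mg/L.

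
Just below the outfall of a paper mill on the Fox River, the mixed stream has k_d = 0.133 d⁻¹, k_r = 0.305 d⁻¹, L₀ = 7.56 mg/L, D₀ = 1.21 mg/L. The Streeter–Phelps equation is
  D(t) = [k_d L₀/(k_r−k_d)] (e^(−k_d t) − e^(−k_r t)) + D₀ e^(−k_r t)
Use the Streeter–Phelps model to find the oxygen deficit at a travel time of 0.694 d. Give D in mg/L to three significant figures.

D ≈ 1.58 mg/L

k_d L₀/(k_r−k_d) = 0.133×7.56/(0.305−0.133) = 1.005/0.1720 = 5.846 mg/L.
e^(−k_d t) = e^(−0.133×0.6940) = 0.9118; e^(−k_r t) = e^(−0.305×0.6940) = 0.8092.
D = 5.846 × (0.9118 − 0.8092) + 1.21 × 0.8092 = 0.5998 + 0.9792 = 1.579 mg/L.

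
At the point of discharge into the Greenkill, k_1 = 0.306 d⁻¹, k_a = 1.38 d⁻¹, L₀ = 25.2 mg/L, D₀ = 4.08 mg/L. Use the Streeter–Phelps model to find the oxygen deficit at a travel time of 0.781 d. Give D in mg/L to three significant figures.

D ≈ 4.60 mg/L

k_1 L₀/(k_a−k_1) = 0.306×25.2/(1.38−0.306) = 7.711/1.074 = 7.180 mg/L.
e^(−k_1 t) = e^(−0.306×0.7810) = 0.7874; e^(−k_a t) = e^(−1.38×0.7810) = 0.3404.
D = 7.180 × (0.7874 − 0.3404) + 4.08 × 0.3404 = 3.210 + 1.389 = 4.599 mg/L.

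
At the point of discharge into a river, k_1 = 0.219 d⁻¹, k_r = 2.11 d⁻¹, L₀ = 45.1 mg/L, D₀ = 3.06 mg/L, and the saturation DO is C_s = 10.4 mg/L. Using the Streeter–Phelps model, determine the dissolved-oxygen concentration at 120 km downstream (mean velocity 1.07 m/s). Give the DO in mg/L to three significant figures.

DO ≈ 6.61 mg/L

Travel time t = x/v = 120 km / (1.07 m/s) = 120000 m / 1.07 m/s = 112100 s = 1.298 d.
k_1 L₀/(k_r−k_1) = 0.219×45.1/(2.11−0.219) = 9.877/1.891 = 5.223 mg/L.
e^(−k_1 t) = e^(−0.219×1.298) = 0.7526; e^(−k_r t) = e^(−2.11×1.298) = 0.06465.
D = 5.223 × (0.7526 − 0.06465) + 3.06 × 0.06465 = 3.593 + 0.1978 = 3.791 mg/L.
DO = C_s − D = 10.4 − 3.791 = 6.609 mg/L.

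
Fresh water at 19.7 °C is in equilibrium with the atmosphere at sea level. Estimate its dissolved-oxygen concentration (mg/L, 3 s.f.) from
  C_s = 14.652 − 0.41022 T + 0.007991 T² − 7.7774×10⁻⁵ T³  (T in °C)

C_s ≈ 9.08 mg/L

C_s = 14.652 − 0.41022×19.7 + 0.007991×19.7² − 7.7774×10⁻⁵×19.7³ = 9.077 mg/L.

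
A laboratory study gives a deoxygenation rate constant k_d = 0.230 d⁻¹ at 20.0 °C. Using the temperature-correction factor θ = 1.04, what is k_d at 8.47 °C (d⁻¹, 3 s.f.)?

k_d ≈ 0.146 d⁻¹

k_d(T₂) = k_d(T₁) · θ^(T₂−T₁) = 0.230 × 1.04^(8.47−20.0)
= 0.230 × 1.04^-11.5 = 0.230 × 0.6362 = 0.1463 d⁻¹.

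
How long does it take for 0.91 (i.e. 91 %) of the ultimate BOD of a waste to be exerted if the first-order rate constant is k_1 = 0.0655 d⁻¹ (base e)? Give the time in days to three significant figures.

t ≈ 36.8 d

y/L₀ = 1 − e^(−k_1 t) = 0.91 ⇒ e^(−k_1 t) = 0.0900
t = −ln(0.0900) / 0.0655 = 2.408 / 0.0655 = 36.76 d.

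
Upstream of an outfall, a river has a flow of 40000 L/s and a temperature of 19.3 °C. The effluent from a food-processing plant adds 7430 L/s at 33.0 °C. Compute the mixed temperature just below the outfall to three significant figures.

Flow-weighted mixing: C = (Q_r C_r + Q_w C_w)/(Q_r + Q_w)
= (40000×19.3 + 7430×33.0)/(40000 + 7430) = 1.017×10^6/47430 = 21.45 °C.

21.4 °C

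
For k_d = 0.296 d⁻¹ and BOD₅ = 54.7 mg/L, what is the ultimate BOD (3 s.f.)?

L₀ ≈ 70.8 mg/L

BOD₅ = L₀(1 − e^(−5k_d)) ⇒ L₀ = BOD₅ / (1 − e^(−5×0.296))
= 54.7 / (1 − 0.2276) = 54.7 / 0.7724 = 70.82 mg/L.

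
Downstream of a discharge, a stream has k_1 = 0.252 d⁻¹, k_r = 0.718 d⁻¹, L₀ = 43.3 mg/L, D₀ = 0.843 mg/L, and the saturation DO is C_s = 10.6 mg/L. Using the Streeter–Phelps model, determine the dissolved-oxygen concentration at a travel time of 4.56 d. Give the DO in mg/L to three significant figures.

k_1 L₀/(k_r−k_1) = 0.252×43.3/(0.718−0.252) = 10.91/0.4660 = 23.42 mg/L.
e^(−k_1 t) = e^(−0.252×4.560) = 0.3169; e^(−k_r t) = e^(−0.718×4.560) = 0.03785.
D = 23.42 × (0.3169 − 0.03785) + 0.843 × 0.03785 = 6.534 + 0.03191 = 6.566 mg/L.
DO = C_s − D = 10.6 − 6.566 = 4.034 mg/L.

DO ≈ 4.03 mg/L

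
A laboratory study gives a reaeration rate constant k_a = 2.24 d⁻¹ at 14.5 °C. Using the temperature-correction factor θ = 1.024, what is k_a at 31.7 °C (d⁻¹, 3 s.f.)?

k_a(T₂) = k_a(T₁) · θ^(T₂−T₁) = 2.24 × 1.024^(31.7−14.5)
= 2.24 × 1.024^17.2 = 2.24 × 1.504 = 3.368 d⁻¹.

k_a ≈ 3.37 d⁻¹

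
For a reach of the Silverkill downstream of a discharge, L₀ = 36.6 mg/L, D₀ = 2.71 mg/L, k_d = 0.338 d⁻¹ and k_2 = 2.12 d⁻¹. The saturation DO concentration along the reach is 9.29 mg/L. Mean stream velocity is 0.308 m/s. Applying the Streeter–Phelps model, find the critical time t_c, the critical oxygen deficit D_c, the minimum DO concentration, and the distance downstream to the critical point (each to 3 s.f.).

t_c ≈ 0.753 d; D_c ≈ 4.52 mg/L; min DO ≈ 4.77 mg/L; x_c ≈ 20.0 km

At the critical point dD/dt = 0, so k_d L₀ e^(−k_d t) = k_2 D. Substituting D(t) from the Streeter–Phelps equation and solving for t gives
t_c = ln[(k_2/k_d)(1 − D₀(k_2−k_d)/(k_d L₀))] / (k_2−k_d).
Here k_2−k_d = 1.782 d⁻¹ and 1 − D₀(k_2−k_d)/(k_d L₀) = 1 − 2.71×1.782/(0.338×36.6) = 0.6096, so
t_c = ln(6.272 × 0.6096) / 1.782 = 1.341 / 1.782 = 0.7526 d.
D_c = (k_d/k_2) L₀ e^(−k_d t_c) = (0.338/2.12) × 36.6 × e^(−0.338×0.7526) = 0.1594 × 36.6 × 0.7754 = 4.525 mg/L.
Minimum DO = C_s − D_c = 9.29 − 4.525 = 4.765 mg/L.
x_c = v t_c = 0.308 m/s × 0.7526 d × 86400 s/d = 20030 m ≈ 20.0 km.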